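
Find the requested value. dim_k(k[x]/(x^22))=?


Basis: 1,x,...,x^21
dim=22


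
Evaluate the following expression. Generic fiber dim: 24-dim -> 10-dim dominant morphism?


dim(fiber)=dim(X)-dim(Y)=24-10=14


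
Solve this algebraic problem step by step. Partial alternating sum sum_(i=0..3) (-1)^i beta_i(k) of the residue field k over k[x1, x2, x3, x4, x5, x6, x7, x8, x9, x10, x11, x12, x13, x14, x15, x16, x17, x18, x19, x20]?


Koszul resolution: beta_i(k)=C(n,i), n=20
sum_(i=0..p) (-1)^i C(n,i) = (-1)^p C(n-1,p)
(-1)^3*C(19,3) = (-1)^3*969 = -969


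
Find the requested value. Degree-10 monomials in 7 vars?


C(d+n-1,n-1)=C(16,6)=8008


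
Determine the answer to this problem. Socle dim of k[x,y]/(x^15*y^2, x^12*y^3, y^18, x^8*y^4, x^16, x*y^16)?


Socle = ann(m) = span of standard monomials u with x*u, y*u in I (staircase corners).
Minimal generators: x^16, x^15*y^2, x^12*y^3, x^8*y^4, x*y^16, y^18
Corners: y^17, x^7y^15, x^11y^3, x^14y^2, x^15y
Socle dim=5


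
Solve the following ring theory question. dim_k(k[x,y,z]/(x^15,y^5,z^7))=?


Basis: x^iy^jz^k, i<15,j<5,k<7
15*5*7=525


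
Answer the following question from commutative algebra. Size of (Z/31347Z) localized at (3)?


3-primary part: 31347=3^6*43
Size=3^6=729


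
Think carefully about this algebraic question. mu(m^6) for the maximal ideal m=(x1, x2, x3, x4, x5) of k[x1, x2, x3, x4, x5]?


Graded Nakayama: mu(m^d) = dim_k (m^d/m^(d+1)) = #degree-6 monomials in 5 vars
C(n+d-1,d)=C(10,6)=210


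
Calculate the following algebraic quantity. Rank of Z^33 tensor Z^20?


rank(M(x)N) = rank(M)*rank(N)
33*20 = 660


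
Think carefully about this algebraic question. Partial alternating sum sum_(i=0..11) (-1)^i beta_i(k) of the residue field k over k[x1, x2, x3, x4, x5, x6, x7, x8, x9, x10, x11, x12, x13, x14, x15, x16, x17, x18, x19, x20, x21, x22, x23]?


Koszul resolution: beta_i(k)=C(n,i), n=23
sum_(i=0..p) (-1)^i C(n,i) = (-1)^p C(n-1,p)
(-1)^11*C(22,11) = (-1)^11*705432 = -705432


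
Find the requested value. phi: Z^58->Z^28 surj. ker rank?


rank(ker) = 58-28 = 30


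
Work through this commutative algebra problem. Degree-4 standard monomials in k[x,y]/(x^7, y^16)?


k[x,y], I = (x^7, y^16), d = 4
Need i < 7 and d-i < 16.
Range: 0 <= i <= 4.
H(4) = 5


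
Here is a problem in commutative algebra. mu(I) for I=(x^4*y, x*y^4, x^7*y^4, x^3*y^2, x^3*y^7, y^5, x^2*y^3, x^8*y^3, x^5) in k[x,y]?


Remove redundant (divisible by others).
x^3*y^7 redundant.
x^8*y^3 redundant.
x^7*y^4 redundant.
Min: x^5, x^4*y, x^3*y^2, x^2*y^3, x*y^4, y^5
Count=6


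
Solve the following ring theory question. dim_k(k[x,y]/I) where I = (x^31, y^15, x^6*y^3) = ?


k[x,y]/I, I = (x^31, y^15, x^6*y^3)
Rect: 31x15=465. Corner: (31-6)x(15-3)=300.
dim = 465-300 = 165


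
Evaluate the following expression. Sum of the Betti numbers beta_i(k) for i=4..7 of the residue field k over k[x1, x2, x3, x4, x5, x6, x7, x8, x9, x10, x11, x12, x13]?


Koszul resolution: beta_i(k)=C(n,i), n=13
C(13,4)=715, C(13,5)=1287, C(13,6)=1716, C(13,7)=1716
Sum=5434


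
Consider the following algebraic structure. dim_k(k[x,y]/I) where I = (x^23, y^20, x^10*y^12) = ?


k[x,y]/I, I = (x^23, y^20, x^10*y^12)
Rect: 23x20=460. Corner: (23-10)x(20-12)=104.
dim = 460-104 = 356


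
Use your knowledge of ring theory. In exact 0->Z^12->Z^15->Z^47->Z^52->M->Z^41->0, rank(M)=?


Alt sum=0:
(-1)^0*12 + (-1)^1*15 + (-1)^2*47 + (-1)^3*52 + (-1)^4*? + (-1)^5*41=0
rank(M)=49


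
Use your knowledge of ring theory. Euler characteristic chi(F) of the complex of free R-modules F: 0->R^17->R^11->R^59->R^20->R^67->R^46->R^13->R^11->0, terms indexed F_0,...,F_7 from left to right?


chi = sum (-1)^i * rank:
(-1)^0*17=17
(-1)^1*11=-11
(-1)^2*59=59
(-1)^3*20=-20
(-1)^4*67=67
(-1)^5*46=-46
(-1)^6*13=13
(-1)^7*11=-11
chi=68


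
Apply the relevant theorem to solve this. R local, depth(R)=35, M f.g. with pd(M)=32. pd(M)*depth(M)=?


pd+depth=35
depth=35-32=3
pd*depth=32*3=96


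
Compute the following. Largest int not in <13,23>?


gcd(13,23)=1 => F=ab-a-b=13*23-13-23=299-36=263


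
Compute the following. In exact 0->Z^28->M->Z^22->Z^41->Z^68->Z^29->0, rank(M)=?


Alt sum=0:
(-1)^0*28 + (-1)^1*? + (-1)^2*22 + (-1)^3*41 + (-1)^4*68 + (-1)^5*29=0
rank(M)=48


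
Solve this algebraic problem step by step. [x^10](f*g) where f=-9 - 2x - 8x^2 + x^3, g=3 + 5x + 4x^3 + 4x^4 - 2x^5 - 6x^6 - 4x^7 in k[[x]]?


[x^10] = sum a_i*b_j, i+j=10
  1*-4=-4
Sum=-4


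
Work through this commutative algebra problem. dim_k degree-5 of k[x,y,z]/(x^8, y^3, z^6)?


Need i<8, j<3, k<6 with i+j+k=5.
For each i, j ranges over max(0,5-i-5)..min(2,5-i):
  i=0: j in [0,2] -> 3
  i=1: j in [0,2] -> 3
  i=2: j in [0,2] -> 3
  i=3: j in [0,2] -> 3
  i=4: j in [0,1] -> 2
  i=5: j in [0,0] -> 1
H(5) = 3+3+3+3+2+1 = 15


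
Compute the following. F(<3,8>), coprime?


gcd(3,8)=1 => F=ab-a-b=3*8-3-8=24-11=13


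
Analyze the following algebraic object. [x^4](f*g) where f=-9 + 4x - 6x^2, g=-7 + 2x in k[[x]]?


[x^4] = sum a_i*b_j, i+j=4
Sum=0


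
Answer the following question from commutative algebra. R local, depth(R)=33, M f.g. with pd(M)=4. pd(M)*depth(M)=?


pd+depth=33
depth=33-4=29
pd*depth=4*29=116


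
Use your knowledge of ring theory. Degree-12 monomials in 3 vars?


C(d+n-1,n-1)=C(14,2)=91


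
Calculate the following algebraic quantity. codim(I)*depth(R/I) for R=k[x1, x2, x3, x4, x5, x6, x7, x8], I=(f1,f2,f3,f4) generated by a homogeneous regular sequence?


codim=4, depth=dim(R/I)=8-4=4
Product=4*4=16


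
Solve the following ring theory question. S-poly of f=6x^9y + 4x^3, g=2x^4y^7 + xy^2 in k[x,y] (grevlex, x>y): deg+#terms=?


LT(f)=6x^9y, LT(g)=2x^4y^7
lcm(LM)=x^9y^7
S(f,g) (scaled by 12 to clear denominators) = 2y^6*f - 6x^5*g = 8x^3y^6 - 6x^6y^2
2 terms, deg 9.
9+2=11


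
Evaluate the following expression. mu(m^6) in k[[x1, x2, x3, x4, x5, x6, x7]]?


C(n+d-1,d)=C(12,6)=924


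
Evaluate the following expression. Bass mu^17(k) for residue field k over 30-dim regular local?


C(n,i)=C(30,17)=119759850


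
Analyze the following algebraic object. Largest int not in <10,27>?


gcd(10,27)=1 => F=ab-a-b=10*27-10-27=270-37=233


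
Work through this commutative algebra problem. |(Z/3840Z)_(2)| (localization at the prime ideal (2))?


2-primary part: 3840=2^8*15
Size=2^8=256


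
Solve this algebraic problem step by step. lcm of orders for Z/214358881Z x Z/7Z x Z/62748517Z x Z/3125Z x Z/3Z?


Exponent = lcm of the cyclic orders; pairwise coprime => product.
11^8*7^1*13^7*5^5*3^1=214358881*7*62748517*3125*3=882702311434746928125


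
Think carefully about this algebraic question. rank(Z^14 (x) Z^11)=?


rank(M(x)N) = rank(M)*rank(N)
14*11 = 154


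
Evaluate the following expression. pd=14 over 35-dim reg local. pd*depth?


pd+depth=35
depth=35-14=21
pd*depth=14*21=294


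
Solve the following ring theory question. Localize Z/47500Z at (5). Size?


5-primary part: 47500=5^4*76
Size=5^4=625


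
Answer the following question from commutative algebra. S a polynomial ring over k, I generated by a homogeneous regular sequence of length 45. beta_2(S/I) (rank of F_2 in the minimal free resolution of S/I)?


Regular sequence => Koszul complex is the minimal free resolution.
Syz_1 minimally generated by Koszul relations f_i*e_j - f_j*e_i (i<j): mu(Syz_1) = beta_2 = C(m,2) = m(m-1)/2
m=45
45*44/2 = 990


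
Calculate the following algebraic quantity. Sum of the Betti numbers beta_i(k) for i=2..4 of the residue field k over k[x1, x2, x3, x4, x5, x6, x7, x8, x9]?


Koszul resolution: beta_i(k)=C(n,i), n=9
C(9,2)=36, C(9,3)=84, C(9,4)=126
Sum=246


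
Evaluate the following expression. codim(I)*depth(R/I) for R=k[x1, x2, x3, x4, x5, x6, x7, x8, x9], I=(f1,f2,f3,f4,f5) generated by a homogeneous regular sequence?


codim=5, depth=dim(R/I)=9-5=4
Product=5*4=20


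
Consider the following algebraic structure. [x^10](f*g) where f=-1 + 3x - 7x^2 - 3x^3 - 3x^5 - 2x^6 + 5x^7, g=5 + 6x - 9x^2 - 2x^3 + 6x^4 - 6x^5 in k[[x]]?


[x^10] = sum a_i*b_j, i+j=10
  -3*-6=18
  -2*6=-12
  5*-2=-10
Sum=-4


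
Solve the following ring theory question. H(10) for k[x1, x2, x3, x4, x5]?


C(d+n-1,n-1)=C(14,4)=1001


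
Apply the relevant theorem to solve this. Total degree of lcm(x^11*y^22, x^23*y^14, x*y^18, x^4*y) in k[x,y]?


lcm = componentwise max:
x: max(11,23,1,4)=23
y: max(22,14,18,1)=22
Total=23+22=45


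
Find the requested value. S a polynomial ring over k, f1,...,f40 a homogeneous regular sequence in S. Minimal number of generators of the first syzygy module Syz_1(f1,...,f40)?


Regular sequence => Koszul complex is the minimal free resolution.
Syz_1 minimally generated by Koszul relations f_i*e_j - f_j*e_i (i<j): mu(Syz_1) = beta_2 = C(m,2) = m(m-1)/2
m=40
40*39/2 = 780


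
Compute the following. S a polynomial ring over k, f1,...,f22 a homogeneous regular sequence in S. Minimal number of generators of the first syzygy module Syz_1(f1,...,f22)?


Regular sequence => Koszul complex is the minimal free resolution.
Syz_1 minimally generated by Koszul relations f_i*e_j - f_j*e_i (i<j): mu(Syz_1) = beta_2 = C(m,2) = m(m-1)/2
m=22
22*21/2 = 231


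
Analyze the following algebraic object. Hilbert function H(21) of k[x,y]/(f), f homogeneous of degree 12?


H(t)=d for t>=d-1.
d=12, t=21
H(21)=12


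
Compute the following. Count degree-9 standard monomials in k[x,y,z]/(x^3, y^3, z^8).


Need i<3, j<3, k<8 with i+j+k=9.
For each i, j ranges over max(0,9-i-7)..min(2,9-i):
  i=0: j in [2,2] -> 1
  i=1: j in [1,2] -> 2
  i=2: j in [0,2] -> 3
H(9) = 1+2+3 = 6


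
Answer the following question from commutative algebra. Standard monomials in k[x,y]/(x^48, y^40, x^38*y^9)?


k[x,y]/I, I = (x^48, y^40, x^38*y^9)
Rect: 48x40=1920. Corner: (48-38)x(40-9)=310.
dim = 1920-310 = 1610


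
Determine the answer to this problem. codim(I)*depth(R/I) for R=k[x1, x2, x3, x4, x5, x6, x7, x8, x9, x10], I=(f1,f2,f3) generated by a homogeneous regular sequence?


codim=3, depth=dim(R/I)=10-3=7
Product=3*7=21


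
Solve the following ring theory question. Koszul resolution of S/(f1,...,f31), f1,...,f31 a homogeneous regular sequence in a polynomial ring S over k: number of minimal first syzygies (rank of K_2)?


Regular sequence => Koszul complex is the minimal free resolution.
Syz_1 minimally generated by Koszul relations f_i*e_j - f_j*e_i (i<j): mu(Syz_1) = beta_2 = C(m,2) = m(m-1)/2
m=31
31*30/2 = 465


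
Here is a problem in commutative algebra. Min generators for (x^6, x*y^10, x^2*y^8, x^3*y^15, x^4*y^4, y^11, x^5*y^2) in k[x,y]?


Remove redundant (divisible by others).
x^3*y^15 redundant.
Min: x^6, x^5*y^2, x^4*y^4, x^2*y^8, x*y^10, y^11
Count=6


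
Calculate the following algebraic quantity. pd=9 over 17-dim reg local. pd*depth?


pd+depth=17
depth=17-9=8
pd*depth=9*8=72


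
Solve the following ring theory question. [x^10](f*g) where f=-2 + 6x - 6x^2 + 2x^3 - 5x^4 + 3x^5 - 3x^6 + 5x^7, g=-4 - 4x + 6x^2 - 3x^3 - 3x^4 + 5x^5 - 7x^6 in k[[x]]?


[x^10] = sum a_i*b_j, i+j=10
  -5*-7=35
  3*5=15
  -3*-3=9
  5*-3=-15
Sum=44


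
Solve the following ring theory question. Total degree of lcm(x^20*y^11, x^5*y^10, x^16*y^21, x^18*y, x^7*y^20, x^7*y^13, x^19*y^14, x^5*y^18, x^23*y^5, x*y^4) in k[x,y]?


lcm = componentwise max:
x: max(20,5,16,18,7,7,19,5,23,1)=23
y: max(11,10,21,1,20,13,14,18,5,4)=21
Total=23+21=44


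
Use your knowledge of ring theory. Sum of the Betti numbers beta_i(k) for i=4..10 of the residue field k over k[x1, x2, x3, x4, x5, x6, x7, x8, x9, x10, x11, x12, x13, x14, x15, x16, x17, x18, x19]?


Koszul resolution: beta_i(k)=C(n,i), n=19
C(19,4)=3876, C(19,5)=11628, C(19,6)=27132, C(19,7)=50388, C(19,8)=75582, C(19,9)=92378, C(19,10)=92378
Sum=353362


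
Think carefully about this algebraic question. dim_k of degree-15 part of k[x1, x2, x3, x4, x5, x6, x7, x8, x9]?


C(d+n-1,n-1)=C(23,8)=490314


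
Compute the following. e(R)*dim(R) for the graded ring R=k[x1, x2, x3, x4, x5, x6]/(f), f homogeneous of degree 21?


e(R)=deg(f)=21, dim(R)=6-1=5
e*dim=21*5=105


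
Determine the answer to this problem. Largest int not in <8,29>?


gcd(8,29)=1 => F=ab-a-b=8*29-8-29=232-37=195


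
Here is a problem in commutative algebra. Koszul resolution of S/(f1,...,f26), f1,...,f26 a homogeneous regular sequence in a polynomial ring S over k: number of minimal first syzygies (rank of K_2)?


Regular sequence => Koszul complex is the minimal free resolution.
Syz_1 minimally generated by Koszul relations f_i*e_j - f_j*e_i (i<j): mu(Syz_1) = beta_2 = C(m,2) = m(m-1)/2
m=26
26*25/2 = 325


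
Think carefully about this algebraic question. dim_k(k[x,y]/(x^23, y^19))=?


Basis: x^i*y^j, i<23, j<19
23*19=437


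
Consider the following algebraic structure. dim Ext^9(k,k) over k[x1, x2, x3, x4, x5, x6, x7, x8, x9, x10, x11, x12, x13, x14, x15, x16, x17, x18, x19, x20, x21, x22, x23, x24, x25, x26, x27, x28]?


C(n,i)=C(28,9)=6906900


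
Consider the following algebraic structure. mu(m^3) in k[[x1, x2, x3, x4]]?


C(n+d-1,d)=C(6,3)=20


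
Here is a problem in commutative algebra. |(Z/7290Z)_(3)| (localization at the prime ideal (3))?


3-primary part: 7290=3^6*10
Size=3^6=729


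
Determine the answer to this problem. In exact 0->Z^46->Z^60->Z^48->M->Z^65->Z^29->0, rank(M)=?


Alt sum=0:
(-1)^0*46 + (-1)^1*60 + (-1)^2*48 + (-1)^3*? + (-1)^4*65 + (-1)^5*29=0
rank(M)=70


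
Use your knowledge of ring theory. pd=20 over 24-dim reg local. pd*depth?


pd+depth=24
depth=24-20=4
pd*depth=20*4=80


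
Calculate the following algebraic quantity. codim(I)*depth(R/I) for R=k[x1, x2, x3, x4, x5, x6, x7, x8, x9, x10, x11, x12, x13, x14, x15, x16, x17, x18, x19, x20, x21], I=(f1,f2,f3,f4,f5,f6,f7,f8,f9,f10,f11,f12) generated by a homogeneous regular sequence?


codim=12, depth=dim(R/I)=21-12=9
Product=12*9=108


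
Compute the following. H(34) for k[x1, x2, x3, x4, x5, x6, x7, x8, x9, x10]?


C(d+n-1,n-1)=C(43,9)=563921995


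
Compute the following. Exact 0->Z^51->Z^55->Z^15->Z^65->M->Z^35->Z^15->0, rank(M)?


Alt sum=0:
(-1)^0*51 + (-1)^1*55 + (-1)^2*15 + (-1)^3*65 + (-1)^4*? + (-1)^5*35 + (-1)^6*15=0
rank(M)=74


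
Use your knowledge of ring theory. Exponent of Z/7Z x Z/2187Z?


Exponent = lcm of the cyclic orders; pairwise coprime => product.
7^1*3^7=7*2187=15309


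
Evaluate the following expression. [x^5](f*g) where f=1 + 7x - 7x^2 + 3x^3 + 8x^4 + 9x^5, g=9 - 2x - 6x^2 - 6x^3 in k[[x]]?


[x^5] = sum a_i*b_j, i+j=5
  -7*-6=42
  3*-6=-18
  8*-2=-16
  9*9=81
Sum=89


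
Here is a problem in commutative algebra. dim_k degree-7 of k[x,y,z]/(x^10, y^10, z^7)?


Need i<10, j<10, k<7 with i+j+k=7.
For each i, j ranges over max(0,7-i-6)..min(9,7-i):
  i=0: j in [1,7] -> 7
  i=1: j in [0,6] -> 7
  i=2: j in [0,5] -> 6
  i=3: j in [0,4] -> 5
  i=4: j in [0,3] -> 4
  i=5: j in [0,2] -> 3
  i=6: j in [0,1] -> 2
  i=7: j in [0,0] -> 1
H(7) = 7+7+6+5+4+3+2+1 = 35


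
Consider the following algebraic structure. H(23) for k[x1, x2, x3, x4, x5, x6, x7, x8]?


C(d+n-1,n-1)=C(30,7)=2035800


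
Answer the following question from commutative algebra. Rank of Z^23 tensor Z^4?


rank(M(x)N) = rank(M)*rank(N)
23*4 = 92


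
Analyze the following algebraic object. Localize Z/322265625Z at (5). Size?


5-primary part: 322265625=5^10*33
Size=5^10=9765625


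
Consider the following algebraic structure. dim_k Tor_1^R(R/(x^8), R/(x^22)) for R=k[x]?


Tor_1(R/I,R/J)=(I cap J)/IJ=(x^22)/(x^30)
dim=30-22=min(8,22)=8


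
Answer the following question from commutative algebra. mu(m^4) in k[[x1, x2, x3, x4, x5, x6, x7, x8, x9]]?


C(n+d-1,d)=C(12,4)=495


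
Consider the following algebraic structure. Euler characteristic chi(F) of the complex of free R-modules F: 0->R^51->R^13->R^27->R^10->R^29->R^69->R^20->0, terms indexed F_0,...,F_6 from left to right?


chi = sum (-1)^i * rank:
(-1)^0*51=51
(-1)^1*13=-13
(-1)^2*27=27
(-1)^3*10=-10
(-1)^4*29=29
(-1)^5*69=-69
(-1)^6*20=20
chi=35


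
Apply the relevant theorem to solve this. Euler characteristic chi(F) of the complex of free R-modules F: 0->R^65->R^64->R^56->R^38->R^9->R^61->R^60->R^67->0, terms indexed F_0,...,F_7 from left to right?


chi = sum (-1)^i * rank:
(-1)^0*65=65
(-1)^1*64=-64
(-1)^2*56=56
(-1)^3*38=-38
(-1)^4*9=9
(-1)^5*61=-61
(-1)^6*60=60
(-1)^7*67=-67
chi=-40


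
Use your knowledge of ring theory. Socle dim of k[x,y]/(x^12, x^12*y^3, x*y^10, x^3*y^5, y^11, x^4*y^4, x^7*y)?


Socle = ann(m) = span of standard monomials u with x*u, y*u in I (staircase corners).
Redundant generators: x^12*y^3
Minimal generators: x^12, x^7*y, x^4*y^4, x^3*y^5, x*y^10, y^11
Corners: y^10, x^2y^9, x^3y^4, x^6y^3, x^11
Socle dim=5


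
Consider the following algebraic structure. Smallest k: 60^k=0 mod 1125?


60^k mod 1125:
k=1: 60
k=2: 225
k=3: 0
First zero at k = 3


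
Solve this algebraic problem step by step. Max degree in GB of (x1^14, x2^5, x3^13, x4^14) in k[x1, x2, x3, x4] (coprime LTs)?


Pure powers, coprime LTs => already GB.
Degrees: 14, 5, 13, 14
Max=14


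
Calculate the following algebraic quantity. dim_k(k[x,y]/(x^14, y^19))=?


Basis: x^i*y^j, i<14, j<19
14*19=266


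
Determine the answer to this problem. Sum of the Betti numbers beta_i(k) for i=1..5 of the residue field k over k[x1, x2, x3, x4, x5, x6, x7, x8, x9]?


Koszul resolution: beta_i(k)=C(n,i), n=9
C(9,1)=9, C(9,2)=36, C(9,3)=84, C(9,4)=126, C(9,5)=126
Sum=381


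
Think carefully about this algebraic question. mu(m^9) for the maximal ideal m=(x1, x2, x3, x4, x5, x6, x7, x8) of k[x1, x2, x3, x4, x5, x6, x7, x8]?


Graded Nakayama: mu(m^d) = dim_k (m^d/m^(d+1)) = #degree-9 monomials in 8 vars
C(n+d-1,d)=C(16,9)=11440


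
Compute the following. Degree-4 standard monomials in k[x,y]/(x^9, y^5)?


k[x,y], I = (x^9, y^5), d = 4
Need i < 9 and d-i < 5.
Range: 0 <= i <= 4.
H(4) = 5


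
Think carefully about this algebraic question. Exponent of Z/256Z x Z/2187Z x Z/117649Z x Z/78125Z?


Exponent = lcm of the cyclic orders; pairwise coprime => product.
2^8*3^7*7^6*5^7=256*2187*117649*78125=5145967260000000


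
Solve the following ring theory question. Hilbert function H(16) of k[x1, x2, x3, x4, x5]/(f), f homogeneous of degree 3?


C(20,4)-C(17,4)=4845-2380=2465


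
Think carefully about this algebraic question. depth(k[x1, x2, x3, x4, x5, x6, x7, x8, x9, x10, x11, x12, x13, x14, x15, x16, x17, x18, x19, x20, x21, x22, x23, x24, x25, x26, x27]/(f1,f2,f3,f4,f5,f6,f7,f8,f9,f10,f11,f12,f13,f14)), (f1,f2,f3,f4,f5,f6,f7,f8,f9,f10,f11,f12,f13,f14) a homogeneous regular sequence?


depth(R)=27
depth(R/I)=27-14=13


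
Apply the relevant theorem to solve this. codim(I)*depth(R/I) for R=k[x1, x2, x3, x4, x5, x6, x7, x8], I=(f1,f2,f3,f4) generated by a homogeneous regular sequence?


codim=4, depth=dim(R/I)=8-4=4
Product=4*4=16


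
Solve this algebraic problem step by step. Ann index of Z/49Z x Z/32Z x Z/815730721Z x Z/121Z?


Exponent = lcm of the cyclic orders; pairwise coprime => product.
7^2*2^5*13^8*11^2=49*32*815730721*121=154766958233888


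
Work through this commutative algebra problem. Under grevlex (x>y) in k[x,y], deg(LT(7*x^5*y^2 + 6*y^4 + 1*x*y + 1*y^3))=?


LT: 7*x^5*y^2
deg_x=5, deg_y=2
Total=5+2=7


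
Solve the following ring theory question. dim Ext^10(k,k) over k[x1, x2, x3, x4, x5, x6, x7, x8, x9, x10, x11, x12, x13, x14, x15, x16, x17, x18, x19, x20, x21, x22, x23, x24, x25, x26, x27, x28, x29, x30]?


C(n,i)=C(30,10)=30045015


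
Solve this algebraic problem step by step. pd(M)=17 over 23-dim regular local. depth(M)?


pd+depth=depth(R)=23
depth=23-17=6


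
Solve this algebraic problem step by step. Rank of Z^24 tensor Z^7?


rank(M(x)N) = rank(M)*rank(N)
24*7 = 168


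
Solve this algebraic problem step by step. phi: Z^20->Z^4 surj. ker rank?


rank(ker) = 20-4 = 16


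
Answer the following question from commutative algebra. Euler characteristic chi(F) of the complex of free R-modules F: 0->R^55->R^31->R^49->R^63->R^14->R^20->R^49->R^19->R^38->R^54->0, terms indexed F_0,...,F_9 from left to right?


chi = sum (-1)^i * rank:
(-1)^0*55=55
(-1)^1*31=-31
(-1)^2*49=49
(-1)^3*63=-63
(-1)^4*14=14
(-1)^5*20=-20
(-1)^6*49=49
(-1)^7*19=-19
(-1)^8*38=38
(-1)^9*54=-54
chi=18


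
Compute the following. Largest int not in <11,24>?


gcd(11,24)=1 => F=ab-a-b=11*24-11-24=264-35=229


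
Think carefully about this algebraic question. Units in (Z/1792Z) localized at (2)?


Local ring = Z/256Z.
phi(256) = 2^7*(2-1) = 128


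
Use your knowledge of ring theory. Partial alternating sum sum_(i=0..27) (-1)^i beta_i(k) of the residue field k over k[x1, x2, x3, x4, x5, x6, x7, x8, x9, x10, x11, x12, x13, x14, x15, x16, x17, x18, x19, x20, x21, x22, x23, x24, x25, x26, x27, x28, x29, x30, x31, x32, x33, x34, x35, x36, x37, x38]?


Koszul resolution: beta_i(k)=C(n,i), n=38
sum_(i=0..p) (-1)^i C(n,i) = (-1)^p C(n-1,p)
(-1)^27*C(37,27) = (-1)^27*348330136 = -348330136


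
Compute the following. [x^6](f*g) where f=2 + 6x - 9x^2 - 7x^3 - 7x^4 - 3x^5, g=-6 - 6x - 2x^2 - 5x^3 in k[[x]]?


[x^6] = sum a_i*b_j, i+j=6
  -7*-5=35
  -7*-2=14
  -3*-6=18
Sum=67


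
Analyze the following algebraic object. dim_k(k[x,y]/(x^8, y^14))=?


Basis: x^i*y^j, i<8, j<14
8*14=112


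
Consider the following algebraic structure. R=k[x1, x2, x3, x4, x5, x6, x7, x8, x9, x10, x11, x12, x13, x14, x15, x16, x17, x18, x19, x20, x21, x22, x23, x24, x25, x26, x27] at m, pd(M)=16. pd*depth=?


pd+depth=27
depth=27-16=11
pd*depth=16*11=176


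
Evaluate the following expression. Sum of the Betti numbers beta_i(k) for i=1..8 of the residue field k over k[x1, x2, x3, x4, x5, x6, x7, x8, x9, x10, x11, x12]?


Koszul resolution: beta_i(k)=C(n,i), n=12
C(12,1)=12, C(12,2)=66, C(12,3)=220, C(12,4)=495, C(12,5)=792, C(12,6)=924, C(12,7)=792, C(12,8)=495
Sum=3796


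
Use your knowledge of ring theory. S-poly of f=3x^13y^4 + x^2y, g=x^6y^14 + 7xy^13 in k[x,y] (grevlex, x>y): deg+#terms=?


LT(f)=3x^13y^4, LT(g)=x^6y^14
lcm(LM)=x^13y^14
S(f,g) (scaled by 3 to clear denominators) = y^10*f - 3x^7*g = -21x^8y^13 + x^2y^11
2 terms, deg 21.
21+2=23


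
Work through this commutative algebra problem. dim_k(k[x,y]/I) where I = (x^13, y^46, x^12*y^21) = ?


k[x,y]/I, I = (x^13, y^46, x^12*y^21)
Rect: 13x46=598. Corner: (13-12)x(46-21)=25.
dim = 598-25 = 573


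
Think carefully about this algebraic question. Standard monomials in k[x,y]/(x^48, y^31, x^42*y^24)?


k[x,y]/I, I = (x^48, y^31, x^42*y^24)
Rect: 48x31=1488. Corner: (48-42)x(31-24)=42.
dim = 1488-42 = 1446


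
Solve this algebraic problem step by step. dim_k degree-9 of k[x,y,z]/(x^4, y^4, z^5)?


Need i<4, j<4, k<5 with i+j+k=9.
For each i, j ranges over max(0,9-i-4)..min(3,9-i):
  i=0: j in [5,3] -> 0
  i=1: j in [4,3] -> 0
  i=2: j in [3,3] -> 1
  i=3: j in [2,3] -> 2
H(9) = 0+0+1+2 = 3


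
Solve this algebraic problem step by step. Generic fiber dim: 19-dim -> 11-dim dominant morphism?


dim(fiber)=dim(X)-dim(Y)=19-11=8


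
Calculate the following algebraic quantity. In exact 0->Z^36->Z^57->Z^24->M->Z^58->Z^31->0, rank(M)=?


Alt sum=0:
(-1)^0*36 + (-1)^1*57 + (-1)^2*24 + (-1)^3*? + (-1)^4*58 + (-1)^5*31=0
rank(M)=30


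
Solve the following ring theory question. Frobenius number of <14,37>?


gcd(14,37)=1 => F=ab-a-b=14*37-14-37=518-51=467


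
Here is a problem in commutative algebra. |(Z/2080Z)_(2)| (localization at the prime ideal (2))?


2-primary part: 2080=2^5*65
Size=2^5=32


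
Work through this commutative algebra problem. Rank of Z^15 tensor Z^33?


rank(M(x)N) = rank(M)*rank(N)
15*33 = 495


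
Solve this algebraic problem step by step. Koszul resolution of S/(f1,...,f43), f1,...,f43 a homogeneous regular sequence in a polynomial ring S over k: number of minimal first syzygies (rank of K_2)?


Regular sequence => Koszul complex is the minimal free resolution.
Syz_1 minimally generated by Koszul relations f_i*e_j - f_j*e_i (i<j): mu(Syz_1) = beta_2 = C(m,2) = m(m-1)/2
m=43
43*42/2 = 903


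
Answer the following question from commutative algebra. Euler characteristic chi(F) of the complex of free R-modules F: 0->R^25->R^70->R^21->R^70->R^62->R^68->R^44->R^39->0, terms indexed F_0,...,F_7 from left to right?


chi = sum (-1)^i * rank:
(-1)^0*25=25
(-1)^1*70=-70
(-1)^2*21=21
(-1)^3*70=-70
(-1)^4*62=62
(-1)^5*68=-68
(-1)^6*44=44
(-1)^7*39=-39
chi=-95


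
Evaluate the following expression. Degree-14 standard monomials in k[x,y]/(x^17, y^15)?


k[x,y], I = (x^17, y^15), d = 14
Need i < 17 and d-i < 15.
Range: 0 <= i <= 14.
H(14) = 15


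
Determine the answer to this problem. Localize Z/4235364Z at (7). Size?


7-primary part: 4235364=7^6*36
Size=7^6=117649


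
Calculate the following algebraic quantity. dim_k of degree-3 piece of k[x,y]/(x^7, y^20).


k[x,y], I = (x^7, y^20), d = 3
Need i < 7 and d-i < 20.
Range: 0 <= i <= 3.
H(3) = 4


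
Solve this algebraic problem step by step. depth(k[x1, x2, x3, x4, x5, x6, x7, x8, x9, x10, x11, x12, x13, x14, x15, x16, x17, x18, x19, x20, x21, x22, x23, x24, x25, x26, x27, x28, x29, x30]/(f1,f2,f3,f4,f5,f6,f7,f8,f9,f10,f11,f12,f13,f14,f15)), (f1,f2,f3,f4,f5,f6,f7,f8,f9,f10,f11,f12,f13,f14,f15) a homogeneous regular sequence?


depth(R)=30
depth(R/I)=30-15=15


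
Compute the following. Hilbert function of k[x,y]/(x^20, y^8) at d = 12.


k[x,y], I = (x^20, y^8), d = 12
Need i < 20 and d-i < 8.
Range: 5 <= i <= 12.
H(12) = 8


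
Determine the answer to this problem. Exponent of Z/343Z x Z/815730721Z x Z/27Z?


Exponent = lcm of the cyclic orders; pairwise coprime => product.
7^3*13^8*3^3=343*815730721*27=7554482207181


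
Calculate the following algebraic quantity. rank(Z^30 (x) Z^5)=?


rank(M(x)N) = rank(M)*rank(N)
30*5 = 150


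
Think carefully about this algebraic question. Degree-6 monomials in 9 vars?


C(d+n-1,n-1)=C(14,8)=3003


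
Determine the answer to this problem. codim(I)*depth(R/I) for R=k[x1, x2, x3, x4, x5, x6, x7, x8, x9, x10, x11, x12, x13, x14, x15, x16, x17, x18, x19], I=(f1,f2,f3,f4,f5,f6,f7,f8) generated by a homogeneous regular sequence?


codim=8, depth=dim(R/I)=19-8=11
Product=8*11=88


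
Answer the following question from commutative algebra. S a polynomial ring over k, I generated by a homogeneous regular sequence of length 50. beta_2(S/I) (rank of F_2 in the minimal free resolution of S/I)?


Regular sequence => Koszul complex is the minimal free resolution.
Syz_1 minimally generated by Koszul relations f_i*e_j - f_j*e_i (i<j): mu(Syz_1) = beta_2 = C(m,2) = m(m-1)/2
m=50
50*49/2 = 1225


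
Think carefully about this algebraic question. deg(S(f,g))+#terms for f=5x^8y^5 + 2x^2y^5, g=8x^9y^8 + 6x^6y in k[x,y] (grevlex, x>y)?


LT(f)=5x^8y^5, LT(g)=8x^9y^8
lcm(LM)=x^9y^8
S(f,g) (scaled by 40 to clear denominators) = 8xy^3*f - 5*g = 16x^3y^8 - 30x^6y
2 terms, deg 11.
11+2=13


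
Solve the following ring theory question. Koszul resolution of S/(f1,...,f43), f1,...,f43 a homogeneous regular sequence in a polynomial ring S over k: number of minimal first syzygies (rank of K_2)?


Regular sequence => Koszul complex is the minimal free resolution.
Syz_1 minimally generated by Koszul relations f_i*e_j - f_j*e_i (i<j): mu(Syz_1) = beta_2 = C(m,2) = m(m-1)/2
m=43
43*42/2 = 903


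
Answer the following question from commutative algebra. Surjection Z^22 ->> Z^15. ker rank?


rank(ker) = 22-15 = 7


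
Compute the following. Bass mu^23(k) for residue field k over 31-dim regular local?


C(n,i)=C(31,23)=7888725


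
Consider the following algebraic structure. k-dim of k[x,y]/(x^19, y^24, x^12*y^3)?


k[x,y]/I, I = (x^19, y^24, x^12*y^3)
Rect: 19x24=456. Corner: (19-12)x(24-3)=147.
dim = 456-147 = 309


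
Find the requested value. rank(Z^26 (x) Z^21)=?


rank(M(x)N) = rank(M)*rank(N)
26*21 = 546


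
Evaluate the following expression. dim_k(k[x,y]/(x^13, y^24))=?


Basis: x^i*y^j, i<13, j<24
13*24=312


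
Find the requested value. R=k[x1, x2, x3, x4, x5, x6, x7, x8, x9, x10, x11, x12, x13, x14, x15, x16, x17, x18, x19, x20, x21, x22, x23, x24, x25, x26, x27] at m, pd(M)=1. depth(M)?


pd+depth=depth(R)=27
depth=27-1=26


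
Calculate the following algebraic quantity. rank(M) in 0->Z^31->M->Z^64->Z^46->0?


Alt sum=0:
(-1)^0*31 + (-1)^1*? + (-1)^2*64 + (-1)^3*46=0
rank(M)=49


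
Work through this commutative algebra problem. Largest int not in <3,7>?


gcd(3,7)=1 => F=ab-a-b=3*7-3-7=21-10=11


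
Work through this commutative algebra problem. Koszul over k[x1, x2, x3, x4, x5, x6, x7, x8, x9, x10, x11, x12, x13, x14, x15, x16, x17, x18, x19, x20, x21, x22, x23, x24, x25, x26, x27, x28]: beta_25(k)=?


C(n,i)=C(28,25)=3276


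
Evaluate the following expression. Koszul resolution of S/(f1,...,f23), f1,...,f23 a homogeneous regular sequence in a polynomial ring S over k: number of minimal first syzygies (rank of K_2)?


Regular sequence => Koszul complex is the minimal free resolution.
Syz_1 minimally generated by Koszul relations f_i*e_j - f_j*e_i (i<j): mu(Syz_1) = beta_2 = C(m,2) = m(m-1)/2
m=23
23*22/2 = 253


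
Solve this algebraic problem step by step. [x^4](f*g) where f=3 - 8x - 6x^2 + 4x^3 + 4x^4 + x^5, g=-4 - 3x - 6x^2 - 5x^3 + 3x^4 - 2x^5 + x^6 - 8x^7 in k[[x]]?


[x^4] = sum a_i*b_j, i+j=4
  3*3=9
  -8*-5=40
  -6*-6=36
  4*-3=-12
  4*-4=-16
Sum=57


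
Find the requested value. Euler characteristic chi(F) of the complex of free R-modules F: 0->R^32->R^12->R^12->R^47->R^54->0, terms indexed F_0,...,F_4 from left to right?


chi = sum (-1)^i * rank:
(-1)^0*32=32
(-1)^1*12=-12
(-1)^2*12=12
(-1)^3*47=-47
(-1)^4*54=54
chi=39


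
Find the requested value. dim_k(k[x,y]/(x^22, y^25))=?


Basis: x^i*y^j, i<22, j<25
22*25=550


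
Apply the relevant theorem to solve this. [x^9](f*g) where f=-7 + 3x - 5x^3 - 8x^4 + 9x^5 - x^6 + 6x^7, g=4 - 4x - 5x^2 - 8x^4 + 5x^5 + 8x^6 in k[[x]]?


[x^9] = sum a_i*b_j, i+j=9
  -5*8=-40
  -8*5=-40
  9*-8=-72
  6*-5=-30
Sum=-182


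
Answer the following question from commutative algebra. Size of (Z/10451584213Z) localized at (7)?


7-primary part: 10451584213=7^10*37
Size=7^10=282475249


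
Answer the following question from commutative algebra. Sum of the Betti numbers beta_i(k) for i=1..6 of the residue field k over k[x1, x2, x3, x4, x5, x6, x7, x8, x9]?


Koszul resolution: beta_i(k)=C(n,i), n=9
C(9,1)=9, C(9,2)=36, C(9,3)=84, C(9,4)=126, C(9,5)=126, C(9,6)=84
Sum=465


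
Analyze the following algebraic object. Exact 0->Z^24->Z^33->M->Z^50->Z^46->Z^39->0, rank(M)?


Alt sum=0:
(-1)^0*24 + (-1)^1*33 + (-1)^2*? + (-1)^3*50 + (-1)^4*46 + (-1)^5*39=0
rank(M)=52


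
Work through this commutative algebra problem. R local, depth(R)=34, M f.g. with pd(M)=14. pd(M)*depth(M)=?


pd+depth=34
depth=34-14=20
pd*depth=14*20=280


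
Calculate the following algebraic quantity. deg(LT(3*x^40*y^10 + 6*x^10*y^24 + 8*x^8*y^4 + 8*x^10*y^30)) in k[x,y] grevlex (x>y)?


LT: 3*x^40*y^10
deg_x=40, deg_y=10
Total=40+10=50


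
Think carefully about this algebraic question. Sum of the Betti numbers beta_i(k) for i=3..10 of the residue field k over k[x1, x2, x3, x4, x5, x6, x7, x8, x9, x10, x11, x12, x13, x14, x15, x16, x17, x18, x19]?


Koszul resolution: beta_i(k)=C(n,i), n=19
C(19,3)=969, C(19,4)=3876, C(19,5)=11628, C(19,6)=27132, C(19,7)=50388, C(19,8)=75582, C(19,9)=92378, C(19,10)=92378
Sum=354331


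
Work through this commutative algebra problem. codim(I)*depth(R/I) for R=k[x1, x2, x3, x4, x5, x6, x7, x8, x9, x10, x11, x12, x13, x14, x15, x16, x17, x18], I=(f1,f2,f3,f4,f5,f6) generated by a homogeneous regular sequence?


codim=6, depth=dim(R/I)=18-6=12
Product=6*12=72


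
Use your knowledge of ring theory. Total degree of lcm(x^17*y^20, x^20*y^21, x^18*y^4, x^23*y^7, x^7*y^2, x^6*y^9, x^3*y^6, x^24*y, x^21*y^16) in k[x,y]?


lcm = componentwise max:
x: max(17,20,18,23,7,6,3,24,21)=24
y: max(20,21,4,7,2,9,6,1,16)=21
Total=24+21=45


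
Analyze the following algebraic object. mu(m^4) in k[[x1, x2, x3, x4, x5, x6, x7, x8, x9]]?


C(n+d-1,d)=C(12,4)=495


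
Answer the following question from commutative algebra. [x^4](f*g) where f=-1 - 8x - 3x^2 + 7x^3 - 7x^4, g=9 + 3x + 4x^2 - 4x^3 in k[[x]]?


[x^4] = sum a_i*b_j, i+j=4
  -8*-4=32
  -3*4=-12
  7*3=21
  -7*9=-63
Sum=-22


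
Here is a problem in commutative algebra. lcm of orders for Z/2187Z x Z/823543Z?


Exponent = lcm of the cyclic orders; pairwise coprime => product.
3^7*7^7=2187*823543=1801088541


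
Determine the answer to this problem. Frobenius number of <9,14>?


gcd(9,14)=1 => F=ab-a-b=9*14-9-14=126-23=103


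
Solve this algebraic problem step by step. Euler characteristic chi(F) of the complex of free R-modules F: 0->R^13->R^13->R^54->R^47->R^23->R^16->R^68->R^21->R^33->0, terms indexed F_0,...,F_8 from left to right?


chi = sum (-1)^i * rank:
(-1)^0*13=13
(-1)^1*13=-13
(-1)^2*54=54
(-1)^3*47=-47
(-1)^4*23=23
(-1)^5*16=-16
(-1)^6*68=68
(-1)^7*21=-21
(-1)^8*33=33
chi=94


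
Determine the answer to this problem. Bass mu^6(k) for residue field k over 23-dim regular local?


C(n,i)=C(23,6)=100947


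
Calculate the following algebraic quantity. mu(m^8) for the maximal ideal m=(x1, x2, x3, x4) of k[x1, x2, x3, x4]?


Graded Nakayama: mu(m^d) = dim_k (m^d/m^(d+1)) = #degree-8 monomials in 4 vars
C(n+d-1,d)=C(11,8)=165


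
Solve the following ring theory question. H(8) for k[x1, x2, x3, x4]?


C(d+n-1,n-1)=C(11,3)=165


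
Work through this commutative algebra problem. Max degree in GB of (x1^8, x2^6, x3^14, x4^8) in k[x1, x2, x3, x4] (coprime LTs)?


Pure powers, coprime LTs => already GB.
Degrees: 8, 6, 14, 8
Max=14


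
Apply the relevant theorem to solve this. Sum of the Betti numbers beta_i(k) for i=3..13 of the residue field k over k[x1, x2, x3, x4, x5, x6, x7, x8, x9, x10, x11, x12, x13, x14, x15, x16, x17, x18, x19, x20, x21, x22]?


Koszul resolution: beta_i(k)=C(n,i), n=22
C(22,3)=1540, C(22,4)=7315, C(22,5)=26334, C(22,6)=74613, C(22,7)=170544, C(22,8)=319770, C(22,9)=497420, C(22,10)=646646, C(22,11)=705432, C(22,12)=646646, C(22,13)=497420
Sum=3593680


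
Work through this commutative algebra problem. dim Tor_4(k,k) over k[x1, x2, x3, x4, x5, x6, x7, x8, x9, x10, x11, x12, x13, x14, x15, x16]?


Koszul: C(n,i)=C(16,4)=1820


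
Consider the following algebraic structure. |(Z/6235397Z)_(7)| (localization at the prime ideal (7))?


7-primary part: 6235397=7^6*53
Size=7^6=117649


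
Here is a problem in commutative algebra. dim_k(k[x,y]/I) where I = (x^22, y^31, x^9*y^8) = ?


k[x,y]/I, I = (x^22, y^31, x^9*y^8)
Rect: 22x31=682. Corner: (22-9)x(31-8)=299.
dim = 682-299 = 383


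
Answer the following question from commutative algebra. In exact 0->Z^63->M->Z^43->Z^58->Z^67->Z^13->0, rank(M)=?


Alt sum=0:
(-1)^0*63 + (-1)^1*? + (-1)^2*43 + (-1)^3*58 + (-1)^4*67 + (-1)^5*13=0
rank(M)=102


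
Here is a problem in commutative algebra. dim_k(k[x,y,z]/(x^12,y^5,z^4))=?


Basis: x^iy^jz^k, i<12,j<5,k<4
12*5*4=240


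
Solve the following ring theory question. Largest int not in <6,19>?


gcd(6,19)=1 => F=ab-a-b=6*19-6-19=114-25=89


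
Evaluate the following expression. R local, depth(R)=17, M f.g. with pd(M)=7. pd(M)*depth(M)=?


pd+depth=17
depth=17-7=10
pd*depth=7*10=70


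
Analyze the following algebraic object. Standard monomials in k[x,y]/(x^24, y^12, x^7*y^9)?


k[x,y]/I, I = (x^24, y^12, x^7*y^9)
Rect: 24x12=288. Corner: (24-7)x(12-9)=51.
dim = 288-51 = 237


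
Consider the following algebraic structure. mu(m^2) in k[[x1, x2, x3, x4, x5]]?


C(n+d-1,d)=C(6,2)=15


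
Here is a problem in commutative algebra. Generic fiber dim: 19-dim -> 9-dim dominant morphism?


dim(fiber)=dim(X)-dim(Y)=19-9=10


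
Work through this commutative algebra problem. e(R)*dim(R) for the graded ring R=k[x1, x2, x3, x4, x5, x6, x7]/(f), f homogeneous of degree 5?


e(R)=deg(f)=5, dim(R)=7-1=6
e*dim=5*6=30


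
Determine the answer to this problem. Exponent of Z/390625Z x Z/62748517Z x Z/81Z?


Exponent = lcm of the cyclic orders; pairwise coprime => product.
5^8*13^7*3^4=390625*62748517*81=1985402295703125


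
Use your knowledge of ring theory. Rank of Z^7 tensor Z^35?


rank(M(x)N) = rank(M)*rank(N)
7*35 = 245


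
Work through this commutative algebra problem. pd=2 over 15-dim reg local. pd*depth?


pd+depth=15
depth=15-2=13
pd*depth=2*13=26


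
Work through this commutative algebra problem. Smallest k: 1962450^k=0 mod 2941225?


1962450^k mod 2941225:
k=1: 1962450
k=2: 2340975
k=3: 0
First zero at k = 3


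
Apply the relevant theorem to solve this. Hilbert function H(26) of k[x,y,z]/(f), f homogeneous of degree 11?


C(28,2)-C(17,2)=378-136=242


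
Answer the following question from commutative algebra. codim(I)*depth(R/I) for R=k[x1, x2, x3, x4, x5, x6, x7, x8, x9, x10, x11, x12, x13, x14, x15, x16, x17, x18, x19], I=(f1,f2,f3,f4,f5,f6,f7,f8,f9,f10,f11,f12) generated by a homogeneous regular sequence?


codim=12, depth=dim(R/I)=19-12=7
Product=12*7=84


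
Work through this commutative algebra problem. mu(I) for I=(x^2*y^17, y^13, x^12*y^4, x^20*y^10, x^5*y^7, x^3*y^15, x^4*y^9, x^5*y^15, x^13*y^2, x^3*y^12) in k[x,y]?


Remove redundant (divisible by others).
x^3*y^15 redundant.
x^20*y^10 redundant.
x^5*y^15 redundant.
x^2*y^17 redundant.
Min: x^13*y^2, x^12*y^4, x^5*y^7, x^4*y^9, x^3*y^12, y^13
Count=6


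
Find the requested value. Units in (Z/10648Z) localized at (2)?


Local ring = Z/8Z.
phi(8) = 2^2*(2-1) = 4


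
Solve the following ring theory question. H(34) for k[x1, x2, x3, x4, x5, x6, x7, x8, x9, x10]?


C(d+n-1,n-1)=C(43,9)=563921995


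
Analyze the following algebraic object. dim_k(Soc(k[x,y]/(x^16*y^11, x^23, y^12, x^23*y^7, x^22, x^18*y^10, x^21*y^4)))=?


Socle = ann(m) = span of standard monomials u with x*u, y*u in I (staircase corners).
Redundant generators: x^23, x^23*y^7
Minimal generators: x^22, x^21*y^4, x^18*y^10, x^16*y^11, y^12
Corners: x^15y^11, x^17y^10, x^20y^9, x^21y^3
Socle dim=4


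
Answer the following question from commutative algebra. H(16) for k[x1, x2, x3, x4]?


C(d+n-1,n-1)=C(19,3)=969


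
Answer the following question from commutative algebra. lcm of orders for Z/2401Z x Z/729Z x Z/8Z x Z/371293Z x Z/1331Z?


Exponent = lcm of the cyclic orders; pairwise coprime => product.
7^4*3^6*2^3*13^5*11^3=2401*729*8*371293*1331=6919974472667256


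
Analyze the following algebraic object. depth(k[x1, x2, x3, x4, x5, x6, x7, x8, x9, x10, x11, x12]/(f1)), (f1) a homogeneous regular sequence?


depth(R)=12
depth(R/I)=12-1=11


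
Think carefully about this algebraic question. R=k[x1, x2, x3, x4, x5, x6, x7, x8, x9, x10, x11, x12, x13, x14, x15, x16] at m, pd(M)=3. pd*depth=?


pd+depth=16
depth=16-3=13
pd*depth=3*13=39


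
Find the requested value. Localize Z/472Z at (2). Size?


2-primary part: 472=2^3*59
Size=2^3=8


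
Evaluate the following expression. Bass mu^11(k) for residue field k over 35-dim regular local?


C(n,i)=C(35,11)=417225900


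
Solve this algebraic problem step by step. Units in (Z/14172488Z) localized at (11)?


Local ring = Z/1771561Z.
phi(1771561) = 11^5*(11-1) = 1610510


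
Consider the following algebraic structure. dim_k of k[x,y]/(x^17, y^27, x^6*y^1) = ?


k[x,y]/I, I = (x^17, y^27, x^6*y^1)
Rect: 17x27=459. Corner: (17-6)x(27-1)=286.
dim = 459-286 = 173
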